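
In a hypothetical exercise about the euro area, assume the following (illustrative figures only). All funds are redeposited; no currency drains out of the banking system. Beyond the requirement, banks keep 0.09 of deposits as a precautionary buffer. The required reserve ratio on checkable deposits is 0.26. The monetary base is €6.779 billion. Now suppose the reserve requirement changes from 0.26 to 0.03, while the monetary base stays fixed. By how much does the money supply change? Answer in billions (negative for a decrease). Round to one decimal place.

€37.1 billion

Initially m₁ = 1 / (0.26 + 0.09) ≈ 2.8571, so M₁ = 2.8571 × 6.779 ≈ 19.3683 billion.
After the change m₂ = 1 / (0.03 + 0.09) ≈ 8.3333, so M₂ = 8.3333 × 6.779 ≈ 56.4914 billion.
ΔM = M₂ − M₁ = 56.4914 − 19.3683 = 37.1231 billion.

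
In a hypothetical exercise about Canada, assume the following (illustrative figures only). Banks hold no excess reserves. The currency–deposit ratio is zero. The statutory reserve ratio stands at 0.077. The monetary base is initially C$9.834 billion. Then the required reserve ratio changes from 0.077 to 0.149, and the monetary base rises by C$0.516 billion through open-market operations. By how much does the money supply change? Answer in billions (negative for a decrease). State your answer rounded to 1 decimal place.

Before: m₁ = 1 / (0.077) ≈ 12.9870, MB₁ = 9.834, so M₁ = 12.9870 × 9.834 ≈ 127.7142 billion.
After: m₂ = 1 / (0.149) ≈ 6.7114, MB₂ = 9.834 + 0.516 = 10.35, so M₂ = 6.7114 × 10.35 ≈ 69.463 billion.
ΔM = M₂ − M₁ = 69.463 − 127.7142 = -58.2512 billion.

-58.3 billion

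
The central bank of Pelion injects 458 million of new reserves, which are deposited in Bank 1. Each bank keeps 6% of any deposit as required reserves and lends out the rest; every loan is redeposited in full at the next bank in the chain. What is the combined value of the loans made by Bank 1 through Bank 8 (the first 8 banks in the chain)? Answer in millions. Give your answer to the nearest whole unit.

Bank i lends (1 − rr)^i of the original deposit: Bank 1 lends 458·0.9400 = 430.5200, Bank 2 lends 458·0.9400² = 404.6888, and so on.
Summing a geometric series: total = 458·[0.9400·(1 − 0.9400^8) / (1 − 0.9400)] ≈ 2801.4730 million.

2801 million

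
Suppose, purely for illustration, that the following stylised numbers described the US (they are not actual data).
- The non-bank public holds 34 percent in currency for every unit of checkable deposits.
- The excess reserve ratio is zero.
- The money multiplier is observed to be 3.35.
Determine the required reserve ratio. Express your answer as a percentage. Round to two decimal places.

6.00%

Using m = 3.35. Since m = (1 + c)/(c + rr + e), the denominator satisfies c + rr + e = (1 + c)/m = (1 + 0.34) / 3.35 = 0.400000.
With c = 0.34 and e = 0, the required reserve ratio is 0.400000 − 0.34 − 0 = 0.06.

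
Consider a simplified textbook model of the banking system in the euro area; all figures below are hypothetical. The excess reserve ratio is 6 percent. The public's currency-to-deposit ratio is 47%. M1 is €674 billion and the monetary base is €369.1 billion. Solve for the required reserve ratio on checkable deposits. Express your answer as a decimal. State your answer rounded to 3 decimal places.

0.275

Using m = M/MB = 674/369.1 ≈ 1.826063. Since m = (1 + c)/(c + rr + e), the denominator satisfies c + rr + e = (1 + c)/m = (1 + 0.47) / 1.826063 ≈ 0.805011.
With c = 0.47 and e = 0.06, the required reserve ratio on checkable deposits is 0.805011 − 0.47 − 0.06 = 0.275011.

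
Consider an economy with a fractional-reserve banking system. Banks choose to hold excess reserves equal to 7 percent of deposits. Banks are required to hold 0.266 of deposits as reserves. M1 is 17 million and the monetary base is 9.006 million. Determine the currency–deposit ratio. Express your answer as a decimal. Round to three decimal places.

0.412

Using m = M/MB = 17/9.006 ≈ 1.887630. From m = (1 + c)/(c + rr + e), rearranging gives 1 + c = m·(c + rr + e), so c·(1 − m) = m·(rr + e) − 1.
Hence c = [m·(rr + e) − 1]/(1 − m) = [1.887630 × (0.266 + 0.07) − 1] / (1 − 1.887630) ≈ 0.412059.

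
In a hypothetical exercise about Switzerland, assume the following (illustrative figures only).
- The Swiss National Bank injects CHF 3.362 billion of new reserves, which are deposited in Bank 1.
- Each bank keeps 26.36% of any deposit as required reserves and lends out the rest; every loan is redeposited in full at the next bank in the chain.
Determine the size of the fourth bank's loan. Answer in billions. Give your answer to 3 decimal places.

Each bank lends a fraction (1 − rr) = 0.7364 of the deposit it receives, so Bank 4 receives 3.362·0.7364^3 and lends 3.362·0.7364^4 ≈ 0.9887 billion.

CHF 0.989 billion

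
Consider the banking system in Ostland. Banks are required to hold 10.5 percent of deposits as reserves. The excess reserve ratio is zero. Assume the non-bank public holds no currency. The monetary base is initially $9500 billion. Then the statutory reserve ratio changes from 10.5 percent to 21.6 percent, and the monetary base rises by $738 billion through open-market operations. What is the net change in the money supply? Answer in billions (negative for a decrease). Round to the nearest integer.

-43078 billion

Before: m₁ = 1 / (0.105) ≈ 9.523810, MB₁ = 9500, so M₁ = 9.523810 × 9500 = 90476.195 billion.
After: m₂ = 1 / (0.216) ≈ 4.629630, MB₂ = 9500 + 738 = 10238, so M₂ = 4.629630 × 10238 ≈ 47398.1519 billion.
ΔM = M₂ − M₁ = 47398.1519 − 90476.195 = -43078.0431 billion.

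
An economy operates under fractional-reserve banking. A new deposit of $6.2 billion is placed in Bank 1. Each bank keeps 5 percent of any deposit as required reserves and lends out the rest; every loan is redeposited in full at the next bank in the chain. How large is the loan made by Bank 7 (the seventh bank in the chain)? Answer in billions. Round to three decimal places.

$4.330 billion

Each bank lends a fraction (1 − rr) = 0.9500 of the deposit it receives, so Bank 7 receives 6.2·0.9500^6 and lends 6.2·0.9500^7 ≈ 4.3297 billion.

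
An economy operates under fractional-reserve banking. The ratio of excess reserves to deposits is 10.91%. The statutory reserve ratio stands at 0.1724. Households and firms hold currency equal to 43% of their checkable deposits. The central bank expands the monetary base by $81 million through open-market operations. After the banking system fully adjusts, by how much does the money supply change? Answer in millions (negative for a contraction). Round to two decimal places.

$162.80 million

The money multiplier is m = (1 + c) / (rr + e + c) = (1 + 0.43) / (0.1724 + 0.1091 + 0.43) ≈ 2.00984.
The purchase adds 81 million of base, so ΔM = m × ΔMB = 2.00984 × (+81) ≈ 162.797 million.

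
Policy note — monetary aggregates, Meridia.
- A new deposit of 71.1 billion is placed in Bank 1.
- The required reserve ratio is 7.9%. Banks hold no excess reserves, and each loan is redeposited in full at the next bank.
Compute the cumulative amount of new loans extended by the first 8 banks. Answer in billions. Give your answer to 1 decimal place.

399.8 billion

Bank i lends (1 − rr)^i of the original deposit: Bank 1 lends 71.1·0.9210 = 65.4831, Bank 2 lends 71.1·0.9210² ≈ 60.3099, and so on.
Summing a geometric series: total = 71.1·[0.9210·(1 − 0.9210^8) / (1 − 0.9210)] ≈ 399.7796 billion.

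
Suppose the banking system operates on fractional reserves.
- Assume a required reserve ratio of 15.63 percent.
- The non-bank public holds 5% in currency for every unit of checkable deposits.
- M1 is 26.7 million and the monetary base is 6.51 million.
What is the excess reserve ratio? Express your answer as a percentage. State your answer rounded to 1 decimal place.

Using m = M/MB = 26.7/6.51 ≈ 4.101382. Since m = (1 + c)/(c + rr + e), the denominator satisfies c + rr + e = (1 + c)/m = (1 + 0.05) / 4.101382 ≈ 0.256011.
With c = 0.05 and rr = 0.1563, the excess reserve ratio is 0.256011 − 0.05 − 0.1563 = 0.049711.

5.0%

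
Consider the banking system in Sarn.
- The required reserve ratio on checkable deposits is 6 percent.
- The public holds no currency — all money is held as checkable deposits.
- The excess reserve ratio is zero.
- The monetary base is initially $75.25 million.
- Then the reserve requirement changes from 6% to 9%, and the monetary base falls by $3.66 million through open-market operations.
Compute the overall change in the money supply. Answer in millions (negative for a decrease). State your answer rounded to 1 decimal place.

-458.7 million

Before: m₁ = 1 / (0.06) ≈ 16.6667, MB₁ = 75.25, so M₁ = 16.6667 × 75.25 ≈ 1254.1692 million.
After: m₂ = 1 / (0.09) ≈ 11.1111, MB₂ = 75.25 − 3.66 = 71.59, so M₂ = 11.1111 × 71.59 ≈ 795.4436 million.
ΔM = M₂ − M₁ = 795.4436 − 1254.1692 = -458.7256 million.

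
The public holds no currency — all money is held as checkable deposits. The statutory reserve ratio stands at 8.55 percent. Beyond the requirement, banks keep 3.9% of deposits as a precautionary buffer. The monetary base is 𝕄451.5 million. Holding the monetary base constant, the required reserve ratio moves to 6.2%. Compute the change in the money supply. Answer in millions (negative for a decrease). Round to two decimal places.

Initially m₁ = 1 / (0.0855 + 0.039) ≈ 8.032129, so M₁ = 8.032129 × 451.5 ≈ 3626.5062 million.
After the change m₂ = 1 / (0.062 + 0.039) ≈ 9.900990, so M₂ = 9.900990 × 451.5 ≈ 4470.297 million.
ΔM = M₂ − M₁ = 4470.297 − 3626.5062 = 843.7908 million.

𝕄843.79 million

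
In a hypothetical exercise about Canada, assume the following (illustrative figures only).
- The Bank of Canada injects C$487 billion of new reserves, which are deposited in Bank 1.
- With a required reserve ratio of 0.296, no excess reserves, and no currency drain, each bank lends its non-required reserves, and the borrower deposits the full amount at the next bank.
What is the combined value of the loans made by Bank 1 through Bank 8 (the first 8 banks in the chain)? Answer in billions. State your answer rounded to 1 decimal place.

Bank i lends (1 − rr)^i of the original deposit: Bank 1 lends 487·0.7040 = 342.8480, Bank 2 lends 487·0.7040² ≈ 241.3650, and so on.
Summing a geometric series: total = 487·[0.7040·(1 − 0.7040^8) / (1 − 0.7040)] ≈ 1088.3841 billion.

C$1088.4 billion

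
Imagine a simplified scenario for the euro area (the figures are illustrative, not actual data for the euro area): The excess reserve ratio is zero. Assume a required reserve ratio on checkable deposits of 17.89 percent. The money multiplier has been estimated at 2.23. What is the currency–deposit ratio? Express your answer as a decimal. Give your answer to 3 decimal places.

0.489

Using m = 2.23. From m = (1 + c)/(c + rr + e), rearranging gives 1 + c = m·(c + rr + e), so c·(1 − m) = m·(rr + e) − 1.
Hence c = [m·(rr + e) − 1]/(1 − m) = [2.23 × (0.1789 + 0) − 1] / (1 − 2.23) ≈ 0.488661.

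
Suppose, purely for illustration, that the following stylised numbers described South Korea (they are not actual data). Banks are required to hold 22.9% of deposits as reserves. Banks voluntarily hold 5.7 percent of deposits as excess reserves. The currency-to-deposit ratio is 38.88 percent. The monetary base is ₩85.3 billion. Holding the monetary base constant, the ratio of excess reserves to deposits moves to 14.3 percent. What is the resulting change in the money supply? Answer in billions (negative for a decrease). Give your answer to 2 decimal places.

-19.84 billion

Initially m₁ = (1 + 0.3888) / (0.229 + 0.057 + 0.3888) ≈ 2.05809, so M₁ = 2.05809 × 85.3 ≈ 175.5551 billion.
After the change m₂ = (1 + 0.3888) / (0.229 + 0.143 + 0.3888) ≈ 1.82545, so M₂ = 1.82545 × 85.3 ≈ 155.7109 billion.
ΔM = M₂ − M₁ = 155.7109 − 175.5551 = -19.8442 billion.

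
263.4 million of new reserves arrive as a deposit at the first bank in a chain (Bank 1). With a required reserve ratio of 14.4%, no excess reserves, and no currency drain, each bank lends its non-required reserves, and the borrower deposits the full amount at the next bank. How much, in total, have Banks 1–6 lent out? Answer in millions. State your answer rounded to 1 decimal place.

949.8 million

Bank i lends (1 − rr)^i of the original deposit: Bank 1 lends 263.4·0.8560 = 225.4704, Bank 2 lends 263.4·0.8560² ≈ 193.0027, and so on.
Summing a geometric series: total = 263.4·[0.8560·(1 − 0.8560^6) / (1 − 0.8560)] ≈ 949.7824 million.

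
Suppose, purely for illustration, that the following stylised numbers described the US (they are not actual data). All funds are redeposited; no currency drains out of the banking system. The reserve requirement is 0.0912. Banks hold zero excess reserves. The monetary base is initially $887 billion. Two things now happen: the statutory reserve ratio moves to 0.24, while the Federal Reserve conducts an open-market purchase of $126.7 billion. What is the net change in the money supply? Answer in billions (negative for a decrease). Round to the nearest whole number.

Before: m₁ = 1 / (0.0912) ≈ 10.96491, MB₁ = 887, so M₁ = 10.96491 × 887 ≈ 9725.8752 billion.
After: m₂ = 1 / (0.24) ≈ 4.16667, MB₂ = 887 + 126.7 = 1013.7, so M₂ = 4.16667 × 1013.7 ≈ 4223.7534 billion.
ΔM = M₂ − M₁ = 4223.7534 − 9725.8752 = -5502.1218 billion.

-5502 billion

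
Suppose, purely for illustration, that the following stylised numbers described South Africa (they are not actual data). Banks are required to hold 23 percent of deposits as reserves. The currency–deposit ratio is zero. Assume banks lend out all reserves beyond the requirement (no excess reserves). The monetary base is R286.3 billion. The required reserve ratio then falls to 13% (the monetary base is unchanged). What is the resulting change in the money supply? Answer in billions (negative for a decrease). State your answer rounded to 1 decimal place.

Initially m₁ = 1 / (0.23) ≈ 4.34783, so M₁ = 4.34783 × 286.3 ≈ 1244.7837 billion.
After the change m₂ = 1 / (0.13) ≈ 7.69231, so M₂ = 7.69231 × 286.3 ≈ 2202.3084 billion.
ΔM = M₂ − M₁ = 2202.3084 − 1244.7837 = 957.5247 billion.

R957.5 billion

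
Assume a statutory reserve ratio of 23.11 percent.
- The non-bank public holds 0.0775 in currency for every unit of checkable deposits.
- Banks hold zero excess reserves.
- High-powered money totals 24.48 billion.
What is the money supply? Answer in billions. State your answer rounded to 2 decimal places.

85.47 billion

The money multiplier is m = (1 + c) / (rr + c) = (1 + 0.0775) / (0.2311 + 0.0775) ≈ 3.49157.
So M = m × MB = 3.49157 × 24.48 ≈ 85.4736 billion.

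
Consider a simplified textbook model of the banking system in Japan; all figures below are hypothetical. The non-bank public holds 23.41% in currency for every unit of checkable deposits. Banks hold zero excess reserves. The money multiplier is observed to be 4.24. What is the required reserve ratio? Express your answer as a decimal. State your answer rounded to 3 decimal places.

0.057

Using m = 4.24. Since m = (1 + c)/(c + rr + e), the denominator satisfies c + rr + e = (1 + c)/m = (1 + 0.2341) / 4.24 ≈ 0.291061.
With c = 0.2341 and e = 0, the required reserve ratio is 0.291061 − 0.2341 − 0 = 0.056961.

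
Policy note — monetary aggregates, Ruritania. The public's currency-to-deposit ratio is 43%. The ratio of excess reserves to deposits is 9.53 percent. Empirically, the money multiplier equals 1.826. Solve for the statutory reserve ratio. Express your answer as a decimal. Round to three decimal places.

Using m = 1.826. Since m = (1 + c)/(c + rr + e), the denominator satisfies c + rr + e = (1 + c)/m = (1 + 0.43) / 1.826 ≈ 0.783133.
With c = 0.43 and e = 0.0953, the statutory reserve ratio is 0.783133 − 0.43 − 0.0953 = 0.257833.

0.258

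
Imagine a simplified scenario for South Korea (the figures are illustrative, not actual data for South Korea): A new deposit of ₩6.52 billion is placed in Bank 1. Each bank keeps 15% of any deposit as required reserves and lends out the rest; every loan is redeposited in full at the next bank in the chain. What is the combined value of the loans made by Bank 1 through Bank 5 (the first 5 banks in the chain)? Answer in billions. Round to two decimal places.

Bank i lends (1 − rr)^i of the original deposit: Bank 1 lends 6.52·0.8500 = 5.5420, Bank 2 lends 6.52·0.8500² = 4.7107, and so on.
Summing a geometric series: total = 6.52·[0.8500·(1 − 0.8500^5) / (1 − 0.8500)] ≈ 20.5532 billion.

₩20.55 billion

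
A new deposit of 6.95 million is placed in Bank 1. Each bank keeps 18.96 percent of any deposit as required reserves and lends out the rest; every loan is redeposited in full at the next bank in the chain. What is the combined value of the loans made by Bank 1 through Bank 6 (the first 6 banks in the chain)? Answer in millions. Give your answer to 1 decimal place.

21.3 million

Bank i lends (1 − rr)^i of the original deposit: Bank 1 lends 6.95·0.8104 ≈ 5.6323, Bank 2 lends 6.95·0.8104² ≈ 4.5644, and so on.
Summing a geometric series: total = 6.95·[0.8104·(1 − 0.8104^6) / (1 − 0.8104)] ≈ 21.2913 million.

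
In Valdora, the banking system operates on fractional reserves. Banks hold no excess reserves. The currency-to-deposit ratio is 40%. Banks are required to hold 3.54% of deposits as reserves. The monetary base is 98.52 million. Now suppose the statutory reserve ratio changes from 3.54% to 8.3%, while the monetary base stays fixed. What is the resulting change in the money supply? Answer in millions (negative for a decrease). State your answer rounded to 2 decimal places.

-31.22 million

Initially m₁ = (1 + 0.4) / (0.0354 + 0.4) ≈ 3.21543, so M₁ = 3.21543 × 98.52 ≈ 316.7842 million.
After the change m₂ = (1 + 0.4) / (0.083 + 0.4) ≈ 2.89855, so M₂ = 2.89855 × 98.52 ≈ 285.5651 million.
ΔM = M₂ − M₁ = 285.5651 − 316.7842 = -31.2191 million.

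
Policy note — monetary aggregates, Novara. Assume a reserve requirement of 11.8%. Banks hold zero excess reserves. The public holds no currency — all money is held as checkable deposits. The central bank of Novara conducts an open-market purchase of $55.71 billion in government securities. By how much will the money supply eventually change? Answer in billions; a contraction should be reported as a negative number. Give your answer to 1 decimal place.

$472.1 billion

The simple money multiplier is m = 1/rr = 1/0.118 ≈ 8.4746.
An open-market purchase increases the monetary base by 55.71 billion, so ΔM = m × ΔMB = 8.4746 × 55.71 ≈ 472.12 billion.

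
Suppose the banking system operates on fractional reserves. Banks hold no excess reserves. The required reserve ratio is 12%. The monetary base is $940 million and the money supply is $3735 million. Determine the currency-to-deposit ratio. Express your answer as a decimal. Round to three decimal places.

0.176

Using m = M/MB = 3735/940 ≈ 3.973404. From m = (1 + c)/(c + rr + e), rearranging gives 1 + c = m·(c + rr + e), so c·(1 − m) = m·(rr + e) − 1.
Hence c = [m·(rr + e) − 1]/(1 − m) = [3.973404 × (0.12 + 0) − 1] / (1 − 3.973404) ≈ 0.175957.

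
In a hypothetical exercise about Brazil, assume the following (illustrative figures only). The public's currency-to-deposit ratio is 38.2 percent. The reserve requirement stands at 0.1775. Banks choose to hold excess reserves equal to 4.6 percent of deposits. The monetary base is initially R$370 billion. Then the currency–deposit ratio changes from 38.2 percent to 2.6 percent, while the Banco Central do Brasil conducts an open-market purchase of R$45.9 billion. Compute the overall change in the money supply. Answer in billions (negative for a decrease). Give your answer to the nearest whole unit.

R$866 billion

Before: m₁ = (1 + 0.382) / (0.1775 + 0.046 + 0.382) ≈ 2.2824, MB₁ = 370, so M₁ = 2.2824 × 370 = 844.488 billion.
After: m₂ = (1 + 0.026) / (0.1775 + 0.046 + 0.026) ≈ 4.1122, MB₂ = 370 + 45.9 = 415.9, so M₂ = 4.1122 × 415.9 ≈ 1710.264 billion.
ΔM = M₂ − M₁ = 1710.264 − 844.488 = 865.776 billion.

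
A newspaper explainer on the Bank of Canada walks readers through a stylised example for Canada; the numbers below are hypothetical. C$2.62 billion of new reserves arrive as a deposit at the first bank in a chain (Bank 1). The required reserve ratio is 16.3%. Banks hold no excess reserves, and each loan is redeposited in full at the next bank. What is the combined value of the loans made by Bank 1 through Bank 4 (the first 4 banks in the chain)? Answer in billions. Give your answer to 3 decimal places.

Bank i lends (1 − rr)^i of the original deposit: Bank 1 lends 2.62·0.8370 ≈ 2.1929, Bank 2 lends 2.62·0.8370² ≈ 1.8355, and so on.
Summing a geometric series: total = 2.62·[0.8370·(1 − 0.8370^4) / (1 − 0.8370)] ≈ 6.8506 billion.

C$6.851 billion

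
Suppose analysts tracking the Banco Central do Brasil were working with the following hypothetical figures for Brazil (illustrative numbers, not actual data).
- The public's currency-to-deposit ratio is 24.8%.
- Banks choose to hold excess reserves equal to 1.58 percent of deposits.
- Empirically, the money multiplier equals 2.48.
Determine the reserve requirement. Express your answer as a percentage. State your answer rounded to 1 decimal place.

23.9%

Using m = 2.48. Since m = (1 + c)/(c + rr + e), the denominator satisfies c + rr + e = (1 + c)/m = (1 + 0.248) / 2.48 ≈ 0.503226.
With c = 0.248 and e = 0.0158, the reserve requirement is 0.503226 − 0.248 − 0.0158 = 0.239426.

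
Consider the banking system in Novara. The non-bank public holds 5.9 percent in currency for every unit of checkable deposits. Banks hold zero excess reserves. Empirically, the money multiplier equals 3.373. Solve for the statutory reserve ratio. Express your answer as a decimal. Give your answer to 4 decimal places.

0.2550

Using m = 3.373. Since m = (1 + c)/(c + rr + e), the denominator satisfies c + rr + e = (1 + c)/m = (1 + 0.059) / 3.373 ≈ 0.313964.
With c = 0.059 and e = 0, the statutory reserve ratio is 0.313964 − 0.059 − 0 = 0.254964.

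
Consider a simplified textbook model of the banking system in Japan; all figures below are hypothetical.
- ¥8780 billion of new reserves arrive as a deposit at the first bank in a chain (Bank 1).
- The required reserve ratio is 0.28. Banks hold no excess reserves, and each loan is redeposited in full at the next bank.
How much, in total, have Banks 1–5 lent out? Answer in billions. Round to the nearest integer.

Bank i lends (1 − rr)^i of the original deposit: Bank 1 lends 8780·0.7200 = 6321.6000, Bank 2 lends 8780·0.7200² = 4551.5520, and so on.
Summing a geometric series: total = 8780·[0.7200·(1 − 0.7200^5) / (1 − 0.7200)] ≈ 18208.6517 billion.

¥18209 billion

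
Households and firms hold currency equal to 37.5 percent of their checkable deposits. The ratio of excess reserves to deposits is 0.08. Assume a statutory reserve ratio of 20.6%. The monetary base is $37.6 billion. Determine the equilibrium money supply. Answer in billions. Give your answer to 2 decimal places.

The money multiplier is m = (1 + c) / (rr + e + c) = (1 + 0.375) / (0.206 + 0.08 + 0.375) ≈ 2.08018.
So M = m × MB = 2.08018 × 37.6 ≈ 78.2148 billion.

$78.21 billion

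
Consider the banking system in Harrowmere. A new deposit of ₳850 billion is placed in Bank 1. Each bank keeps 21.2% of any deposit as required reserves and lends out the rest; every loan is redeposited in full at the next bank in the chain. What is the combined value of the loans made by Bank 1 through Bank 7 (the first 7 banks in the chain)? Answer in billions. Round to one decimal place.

₳2563.4 billion

Bank i lends (1 − rr)^i of the original deposit: Bank 1 lends 850·0.7880 = 669.8000, Bank 2 lends 850·0.7880² = 527.8024, and so on.
Summing a geometric series: total = 850·[0.7880·(1 − 0.7880^7) / (1 − 0.7880)] ≈ 2563.3701 billion.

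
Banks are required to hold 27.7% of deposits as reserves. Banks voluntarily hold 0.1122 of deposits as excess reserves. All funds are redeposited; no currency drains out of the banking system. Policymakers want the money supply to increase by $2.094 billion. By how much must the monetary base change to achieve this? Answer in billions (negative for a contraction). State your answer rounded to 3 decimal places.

$0.815 billion

The money multiplier is m = 1 / (rr + e) = 1 / (0.277 + 0.1122) ≈ 2.56937.
ΔMB = ΔM / m = (+2.094) / 2.56937 ≈ 0.815 billion.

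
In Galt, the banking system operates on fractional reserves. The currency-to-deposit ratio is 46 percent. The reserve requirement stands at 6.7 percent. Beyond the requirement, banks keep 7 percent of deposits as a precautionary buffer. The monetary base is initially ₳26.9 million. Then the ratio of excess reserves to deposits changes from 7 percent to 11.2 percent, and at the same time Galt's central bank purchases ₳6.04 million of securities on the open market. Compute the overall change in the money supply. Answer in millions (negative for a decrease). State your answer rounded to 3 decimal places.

₳9.476 million

Before: m₁ = (1 + 0.46) / (0.067 + 0.07 + 0.46) ≈ 2.445561, MB₁ = 26.9, so M₁ = 2.445561 × 26.9 ≈ 65.7856 million.
After: m₂ = (1 + 0.46) / (0.067 + 0.112 + 0.46) ≈ 2.284820, MB₂ = 26.9 + 6.04 = 32.94, so M₂ = 2.284820 × 32.94 ≈ 75.262 million.
ΔM = M₂ − M₁ = 75.262 − 65.7856 = 9.4764 million.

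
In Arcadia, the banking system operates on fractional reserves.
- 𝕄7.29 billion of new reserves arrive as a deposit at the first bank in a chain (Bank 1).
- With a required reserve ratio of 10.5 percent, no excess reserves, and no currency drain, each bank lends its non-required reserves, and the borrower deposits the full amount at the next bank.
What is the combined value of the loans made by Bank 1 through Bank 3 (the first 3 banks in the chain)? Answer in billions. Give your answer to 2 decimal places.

Bank i lends (1 − rr)^i of the original deposit: Bank 1 lends 7.29·0.8950 ≈ 6.5246, Bank 2 lends 7.29·0.8950² ≈ 5.8395, and so on.
Summing a geometric series: total = 7.29·[0.8950·(1 − 0.8950^3) / (1 − 0.8950)] ≈ 17.5903 billion.

𝕄17.59 billion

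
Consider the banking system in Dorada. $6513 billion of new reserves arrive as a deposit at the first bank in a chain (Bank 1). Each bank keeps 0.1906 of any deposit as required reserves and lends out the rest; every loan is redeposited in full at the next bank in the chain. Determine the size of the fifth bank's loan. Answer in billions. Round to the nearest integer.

$2263 billion

Each bank lends a fraction (1 − rr) = 0.8094 of the deposit it receives, so Bank 5 receives 6513·0.8094^4 and lends 6513·0.8094^5 ≈ 2262.5442 billion.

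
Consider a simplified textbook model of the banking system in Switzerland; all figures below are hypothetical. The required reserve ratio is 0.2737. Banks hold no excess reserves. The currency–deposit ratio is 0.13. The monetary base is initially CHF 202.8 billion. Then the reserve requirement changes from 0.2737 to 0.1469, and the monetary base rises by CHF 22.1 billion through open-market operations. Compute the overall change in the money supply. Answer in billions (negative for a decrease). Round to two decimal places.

Before: m₁ = (1 + 0.13) / (0.2737 + 0.13) ≈ 2.799108, MB₁ = 202.8, so M₁ = 2.799108 × 202.8 ≈ 567.6591 billion.
After: m₂ = (1 + 0.13) / (0.1469 + 0.13) ≈ 4.080896, MB₂ = 202.8 + 22.1 = 224.9, so M₂ = 4.080896 × 224.9 ≈ 917.7935 billion.
ΔM = M₂ − M₁ = 917.7935 − 567.6591 = 350.1344 billion.

CHF 350.13 billion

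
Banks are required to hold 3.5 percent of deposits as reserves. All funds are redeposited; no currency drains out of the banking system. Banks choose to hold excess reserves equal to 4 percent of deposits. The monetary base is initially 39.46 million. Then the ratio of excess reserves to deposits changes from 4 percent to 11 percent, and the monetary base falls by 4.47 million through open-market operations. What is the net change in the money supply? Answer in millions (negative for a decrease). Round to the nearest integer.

-285 million

Before: m₁ = 1 / (0.035 + 0.04) ≈ 13.3333, MB₁ = 39.46, so M₁ = 13.3333 × 39.46 ≈ 526.132 million.
After: m₂ = 1 / (0.035 + 0.11) ≈ 6.8966, MB₂ = 39.46 − 4.47 = 34.99, so M₂ = 6.8966 × 34.99 ≈ 241.312 million.
ΔM = M₂ − M₁ = 241.312 − 526.132 = -284.82 million.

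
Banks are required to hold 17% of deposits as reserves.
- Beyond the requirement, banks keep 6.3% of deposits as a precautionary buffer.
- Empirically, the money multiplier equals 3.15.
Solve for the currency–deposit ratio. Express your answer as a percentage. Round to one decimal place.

12.4%

Using m = 3.15. From m = (1 + c)/(c + rr + e), rearranging gives 1 + c = m·(c + rr + e), so c·(1 − m) = m·(rr + e) − 1.
Hence c = [m·(rr + e) − 1]/(1 − m) = [3.15 × (0.17 + 0.063) − 1] / (1 − 3.15) ≈ 0.123744.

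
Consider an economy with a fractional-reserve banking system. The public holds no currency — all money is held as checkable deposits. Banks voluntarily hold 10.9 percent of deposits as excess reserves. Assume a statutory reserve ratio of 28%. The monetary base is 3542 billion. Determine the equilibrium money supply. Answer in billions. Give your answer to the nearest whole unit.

The money multiplier is m = 1 / (rr + e) = 1 / (0.28 + 0.109) ≈ 2.57069.
So M = m × MB = 2.57069 × 3542 ≈ 9105.384 billion.

9105 billion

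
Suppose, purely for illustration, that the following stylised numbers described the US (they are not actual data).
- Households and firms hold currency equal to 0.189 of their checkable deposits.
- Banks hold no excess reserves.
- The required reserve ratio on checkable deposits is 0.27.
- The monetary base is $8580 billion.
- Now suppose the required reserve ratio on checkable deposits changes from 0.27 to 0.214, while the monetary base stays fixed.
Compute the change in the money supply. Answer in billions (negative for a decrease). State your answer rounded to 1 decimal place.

Initially m₁ = (1 + 0.189) / (0.27 + 0.189) ≈ 2.590414, so M₁ = 2.590414 × 8580 ≈ 22225.7521 billion.
After the change m₂ = (1 + 0.189) / (0.214 + 0.189) ≈ 2.950372, so M₂ = 2.950372 × 8580 ≈ 25314.1918 billion.
ΔM = M₂ − M₁ = 25314.1918 − 22225.7521 = 3088.4397 billion.

$3088.4 billion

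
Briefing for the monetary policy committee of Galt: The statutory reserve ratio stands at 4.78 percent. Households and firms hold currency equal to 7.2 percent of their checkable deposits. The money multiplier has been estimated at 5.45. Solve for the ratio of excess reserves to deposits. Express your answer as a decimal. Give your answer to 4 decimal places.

Using m = 5.45. Since m = (1 + c)/(c + rr + e), the denominator satisfies c + rr + e = (1 + c)/m = (1 + 0.072) / 5.45 ≈ 0.196697.
With c = 0.072 and rr = 0.0478, the ratio of excess reserves to deposits is 0.196697 − 0.072 − 0.0478 = 0.076897.

0.0769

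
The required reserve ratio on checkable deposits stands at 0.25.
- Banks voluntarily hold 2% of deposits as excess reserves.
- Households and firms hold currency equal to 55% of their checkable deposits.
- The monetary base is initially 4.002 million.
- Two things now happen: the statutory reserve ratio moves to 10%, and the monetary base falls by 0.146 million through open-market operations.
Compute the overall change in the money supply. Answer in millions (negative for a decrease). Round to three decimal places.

1.356 million

Before: m₁ = (1 + 0.55) / (0.25 + 0.02 + 0.55) ≈ 1.89024, MB₁ = 4.002, so M₁ = 1.89024 × 4.002 ≈ 7.5647 million.
After: m₂ = (1 + 0.55) / (0.1 + 0.02 + 0.55) ≈ 2.31343, MB₂ = 4.002 − 0.146 = 3.856, so M₂ = 2.31343 × 3.856 ≈ 8.9206 million.
ΔM = M₂ − M₁ = 8.9206 − 7.5647 = 1.3559 million.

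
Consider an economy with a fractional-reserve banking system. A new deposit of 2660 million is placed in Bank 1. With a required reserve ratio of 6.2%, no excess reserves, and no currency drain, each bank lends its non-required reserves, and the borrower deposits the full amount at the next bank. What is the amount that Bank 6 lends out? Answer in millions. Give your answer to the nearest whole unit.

Each bank lends a fraction (1 − rr) = 0.9380 of the deposit it receives, so Bank 6 receives 2660·0.9380^5 and lends 2660·0.9380^6 ≈ 1811.7517 million.

1812 million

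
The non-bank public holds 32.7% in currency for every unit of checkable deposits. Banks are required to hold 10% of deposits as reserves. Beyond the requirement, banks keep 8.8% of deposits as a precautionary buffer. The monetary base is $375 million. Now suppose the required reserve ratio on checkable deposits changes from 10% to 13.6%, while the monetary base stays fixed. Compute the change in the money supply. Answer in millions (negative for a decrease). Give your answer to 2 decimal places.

Initially m₁ = (1 + 0.327) / (0.1 + 0.088 + 0.327) ≈ 2.576699, so M₁ = 2.576699 × 375 ≈ 966.2621 million.
After the change m₂ = (1 + 0.327) / (0.136 + 0.088 + 0.327) ≈ 2.408348, so M₂ = 2.408348 × 375 = 903.1305 million.
ΔM = M₂ − M₁ = 903.1305 − 966.2621 = -63.1316 million.

-63.13 million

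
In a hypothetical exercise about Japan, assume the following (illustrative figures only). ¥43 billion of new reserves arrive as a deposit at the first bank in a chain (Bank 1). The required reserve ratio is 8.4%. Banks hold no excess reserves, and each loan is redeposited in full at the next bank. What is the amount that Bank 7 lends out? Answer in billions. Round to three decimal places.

Each bank lends a fraction (1 − rr) = 0.9160 of the deposit it receives, so Bank 7 receives 43·0.9160^6 and lends 43·0.9160^7 ≈ 23.2668 billion.

¥23.267 billion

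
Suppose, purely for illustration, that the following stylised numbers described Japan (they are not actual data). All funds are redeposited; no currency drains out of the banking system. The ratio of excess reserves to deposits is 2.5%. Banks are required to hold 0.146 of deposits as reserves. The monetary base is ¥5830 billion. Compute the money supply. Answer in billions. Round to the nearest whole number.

¥34094 billion

The money multiplier is m = 1 / (rr + e) = 1 / (0.146 + 0.025) ≈ 5.84795.
So M = m × MB = 5.84795 × 5830 = 34093.5485 billion.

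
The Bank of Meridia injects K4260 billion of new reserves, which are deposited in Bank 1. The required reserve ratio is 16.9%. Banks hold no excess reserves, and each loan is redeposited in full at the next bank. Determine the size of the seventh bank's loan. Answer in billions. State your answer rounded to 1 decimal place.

K1165.8 billion

Each bank lends a fraction (1 − rr) = 0.8310 of the deposit it receives, so Bank 7 receives 4260·0.8310^6 and lends 4260·0.8310^7 ≈ 1165.7804 billion.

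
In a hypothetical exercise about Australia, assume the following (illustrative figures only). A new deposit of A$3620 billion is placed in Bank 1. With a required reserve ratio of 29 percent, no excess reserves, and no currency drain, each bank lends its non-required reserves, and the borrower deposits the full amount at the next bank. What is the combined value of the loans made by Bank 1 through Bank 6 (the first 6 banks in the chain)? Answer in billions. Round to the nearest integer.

A$7727 billion

Bank i lends (1 − rr)^i of the original deposit: Bank 1 lends 3620·0.7100 = 2570.2000, Bank 2 lends 3620·0.7100² = 1824.8420, and so on.
Summing a geometric series: total = 3620·[0.7100·(1 − 0.7100^6) / (1 − 0.7100)] ≈ 7727.4367 billion.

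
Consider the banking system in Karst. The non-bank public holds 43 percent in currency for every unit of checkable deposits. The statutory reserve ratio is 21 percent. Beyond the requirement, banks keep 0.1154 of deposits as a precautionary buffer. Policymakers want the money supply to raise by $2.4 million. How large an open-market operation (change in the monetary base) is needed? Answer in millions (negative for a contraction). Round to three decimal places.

The money multiplier is m = (1 + c) / (rr + e + c) = (1 + 0.43) / (0.21 + 0.1154 + 0.43) ≈ 1.89304.
ΔMB = ΔM / m = (+2.4) / 1.89304 ≈ 1.2678 million.

$1.268 million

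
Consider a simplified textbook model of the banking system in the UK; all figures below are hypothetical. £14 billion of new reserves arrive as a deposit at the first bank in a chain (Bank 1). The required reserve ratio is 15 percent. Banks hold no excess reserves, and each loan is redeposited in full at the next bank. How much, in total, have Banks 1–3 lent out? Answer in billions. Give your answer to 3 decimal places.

£30.613 billion

Bank i lends (1 − rr)^i of the original deposit: Bank 1 lends 14·0.8500 = 11.9000, Bank 2 lends 14·0.8500² = 10.1150, and so on.
Summing a geometric series: total = 14·[0.8500·(1 − 0.8500^3) / (1 − 0.8500)] ≈ 30.6128 billion.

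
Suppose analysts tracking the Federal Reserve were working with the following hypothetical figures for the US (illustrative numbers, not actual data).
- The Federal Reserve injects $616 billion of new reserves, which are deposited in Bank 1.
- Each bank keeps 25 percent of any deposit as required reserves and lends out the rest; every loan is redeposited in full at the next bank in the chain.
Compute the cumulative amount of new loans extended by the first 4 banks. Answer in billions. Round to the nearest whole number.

$1263 billion

Bank i lends (1 − rr)^i of the original deposit: Bank 1 lends 616·0.7500 = 462.0000, Bank 2 lends 616·0.7500² = 346.5000, and so on.
Summing a geometric series: total = 616·[0.7500·(1 − 0.7500^4) / (1 − 0.7500)] ≈ 1263.2812 billion.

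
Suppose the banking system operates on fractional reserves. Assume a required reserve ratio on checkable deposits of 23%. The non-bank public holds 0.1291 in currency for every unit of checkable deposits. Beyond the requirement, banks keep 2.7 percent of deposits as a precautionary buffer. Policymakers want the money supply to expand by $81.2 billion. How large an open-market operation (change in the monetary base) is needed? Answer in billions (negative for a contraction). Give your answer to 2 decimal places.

$27.77 billion

The money multiplier is m = (1 + c) / (rr + e + c) = (1 + 0.1291) / (0.23 + 0.027 + 0.1291) ≈ 2.92437.
ΔMB = ΔM / m = (+81.2) / 2.92437 ≈ 27.7667 billion.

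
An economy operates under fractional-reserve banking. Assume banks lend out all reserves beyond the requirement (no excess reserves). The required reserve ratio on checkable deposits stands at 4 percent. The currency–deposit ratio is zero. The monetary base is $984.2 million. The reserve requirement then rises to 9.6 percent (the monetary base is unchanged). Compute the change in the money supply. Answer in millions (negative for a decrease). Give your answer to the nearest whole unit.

-14353 million

Initially m₁ = 1 / (0.04) = 25, so M₁ = 25 × 984.2 = 24605 million.
After the change m₂ = 1 / (0.096) ≈ 10.4167, so M₂ = 10.4167 × 984.2 ≈ 10252.1161 million.
ΔM = M₂ − M₁ = 10252.1161 − 24605 = -14352.8839 million.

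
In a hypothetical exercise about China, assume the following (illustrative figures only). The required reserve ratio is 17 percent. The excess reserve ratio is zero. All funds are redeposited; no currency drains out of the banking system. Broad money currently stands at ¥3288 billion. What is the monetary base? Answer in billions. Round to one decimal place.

¥559.0 billion

With no currency drain and no excess reserves, the money multiplier is m = 1/rr = 1/0.17 ≈ 5.882353.
The monetary base is MB = M / m = 3288 / 5.882353 ≈ 558.96 billion.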